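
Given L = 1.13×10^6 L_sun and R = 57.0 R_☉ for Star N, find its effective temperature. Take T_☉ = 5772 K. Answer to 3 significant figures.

T/T_☉ = (L/L_☉)^(1/4) / (R/R_☉)^(1/2)
T = 5772 × (1.13×10^6)^(1/4) / √(57.0) = 5772 × 32.60 / 7.550 = 2.493×10^4 K.

2.49×10^4 K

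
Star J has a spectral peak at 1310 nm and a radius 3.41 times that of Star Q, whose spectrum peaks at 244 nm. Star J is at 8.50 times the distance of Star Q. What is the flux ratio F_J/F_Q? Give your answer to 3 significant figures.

Wien's law: T_J/T_Q = λ_Q/λ_J = 244/1310 = 0.1863.
L_J/L_Q = (R_J/R_Q)²(T_J/T_Q)⁴ = (3.41)²(0.1863)⁴ = 0.01400.
F_J/F_Q = (L_J/L_Q)/(d_J/d_Q)² = 0.01400/(8.50)² = 1.937×10^-4.

1.94×10^-4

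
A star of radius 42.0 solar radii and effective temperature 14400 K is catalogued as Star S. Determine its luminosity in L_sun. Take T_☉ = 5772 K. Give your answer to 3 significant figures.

6.83×10^4 L_sun

L/L_☉ = (R/R_☉)² (T/T_☉)⁴ = (42.0)² × (14400/5772)⁴
       = 1764 × (2.495)⁴ = 1764 × 38.74 = 6.834×10^4.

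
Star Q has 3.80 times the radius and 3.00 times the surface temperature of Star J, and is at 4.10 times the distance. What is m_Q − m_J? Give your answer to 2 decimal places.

-4.61

L_Q/L_J = (3.80)²(3.00)⁴ = 1170.
F_Q/F_J = (L_Q/L_J)/(d_Q/d_J)² = 1170/16.81 = 69.58.
m_Q − m_J = −2.5 log₁₀(69.58) = -4.61.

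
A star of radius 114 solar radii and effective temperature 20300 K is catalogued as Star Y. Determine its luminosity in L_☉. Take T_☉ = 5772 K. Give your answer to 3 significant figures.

1.99×10^6 L_☉

L/L_☉ = (R/R_☉)² (T/T_☉)⁴ = (114)² × (20300/5772)⁴
       = 1.300×10^4 × (3.517)⁴ = 1.300×10^4 × 153.0 = 1.988×10^6.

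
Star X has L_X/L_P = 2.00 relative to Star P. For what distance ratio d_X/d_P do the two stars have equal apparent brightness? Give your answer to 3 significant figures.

Equal flux requires L_X/d_X² = L_P/d_P², so d_X/d_P = √(L_X/L_P)
= √(2.00) = 1.414.

1.41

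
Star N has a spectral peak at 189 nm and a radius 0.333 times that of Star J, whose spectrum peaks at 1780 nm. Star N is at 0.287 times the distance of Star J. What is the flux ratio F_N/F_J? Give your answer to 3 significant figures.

1.06×10^4

Wien's law: T_N/T_J = λ_J/λ_N = 1780/189 = 9.418.
L_N/L_J = (R_N/R_J)²(T_N/T_J)⁴ = (0.333)²(9.418)⁴ = 872.4.
F_N/F_J = (L_N/L_J)/(d_N/d_J)² = 872.4/(0.287)² = 1.059×10^4.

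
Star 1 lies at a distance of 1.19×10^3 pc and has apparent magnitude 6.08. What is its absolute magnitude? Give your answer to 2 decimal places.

M = m − 5 log₁₀(d/10 pc) = 6.08 − 5 log₁₀(1.19×10^3/10)
  = 6.08 − 5 × 2.076 = 6.08 − 10.38 = -4.30.

-4.30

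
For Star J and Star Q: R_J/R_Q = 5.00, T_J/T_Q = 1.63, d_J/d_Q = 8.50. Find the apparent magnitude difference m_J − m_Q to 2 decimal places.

-0.97

L_J/L_Q = (5.00)²(1.63)⁴ = 176.5.
F_J/F_Q = (L_J/L_Q)/(d_J/d_Q)² = 176.5/72.25 = 2.443.
m_J − m_Q = −2.5 log₁₀(2.443) = -0.97.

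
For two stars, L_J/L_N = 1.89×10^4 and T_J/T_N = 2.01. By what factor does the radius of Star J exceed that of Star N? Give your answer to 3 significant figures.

34.0

L ∝ R²T⁴ gives R ∝ √L / T², so
R_J/R_N = √(1.89×10^4) / (2.01)² = 137.5 / 4.040 = 34.03.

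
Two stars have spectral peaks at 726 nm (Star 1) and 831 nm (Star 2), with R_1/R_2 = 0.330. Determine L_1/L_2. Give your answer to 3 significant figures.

Wien's law gives T ∝ 1/λ_max, so T_1/T_2 = λ_2/λ_1 = 831/726 = 1.145.
Then L ∝ R²T⁴ gives L_1/L_2 = (0.330)² × (1.145)⁴ = 0.1089 × 1.717 = 0.1869.

0.187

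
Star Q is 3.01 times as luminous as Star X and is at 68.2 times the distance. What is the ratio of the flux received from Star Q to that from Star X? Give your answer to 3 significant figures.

6.47×10^-4

F = L/(4πd²), so F_Q/F_X = (L_Q/L_X) / (d_Q/d_X)²
= 3.01 / (68.2)² = 3.01 / 4651 = 6.471×10^-4.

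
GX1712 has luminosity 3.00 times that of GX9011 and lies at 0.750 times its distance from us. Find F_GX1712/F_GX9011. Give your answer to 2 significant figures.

5.3

F = L/(4πd²), so F_GX1712/F_GX9011 = (L_GX1712/L_GX9011) / (d_GX1712/d_GX9011)²
= 3.00 / (0.750)² = 3.00 / 0.5625 = 5.333.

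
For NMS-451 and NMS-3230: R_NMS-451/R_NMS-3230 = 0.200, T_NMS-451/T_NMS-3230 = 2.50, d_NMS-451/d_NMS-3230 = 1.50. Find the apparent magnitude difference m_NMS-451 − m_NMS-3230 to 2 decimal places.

L_NMS-451/L_NMS-3230 = (0.200)²(2.50)⁴ = 1.563.
F_NMS-451/F_NMS-3230 = (L_NMS-451/L_NMS-3230)/(d_NMS-451/d_NMS-3230)² = 1.563/2.250 = 0.6944.
m_NMS-451 − m_NMS-3230 = −2.5 log₁₀(0.6944) = 0.40.

0.40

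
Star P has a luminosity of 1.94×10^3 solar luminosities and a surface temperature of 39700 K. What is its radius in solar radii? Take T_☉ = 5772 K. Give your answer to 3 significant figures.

0.931 solar radii

R/R_☉ = √(L/L_☉) / (T/T_☉)² = √(1.94×10^3) / (6.878)²
       = 44.05 / 47.31 = 0.9310.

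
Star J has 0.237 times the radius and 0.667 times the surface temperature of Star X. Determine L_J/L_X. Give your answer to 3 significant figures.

0.0111

From the Stefan–Boltzmann law, L ∝ R²T⁴, so
L_J/L_X = (R_J/R_X)² (T_J/T_X)⁴ = (0.237)² × (0.667)⁴ = 0.05617 × 0.1979 = 0.01112.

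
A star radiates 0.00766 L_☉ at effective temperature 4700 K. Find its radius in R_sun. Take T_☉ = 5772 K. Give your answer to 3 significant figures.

R/R_☉ = √(L/L_☉) / (T/T_☉)² = √(0.00766) / (0.8143)²
       = 0.08752 / 0.6630 = 0.1320.

0.132 R_sun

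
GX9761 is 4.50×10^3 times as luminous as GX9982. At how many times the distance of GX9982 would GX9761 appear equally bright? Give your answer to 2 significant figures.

67

Equal flux requires L_GX9761/d_GX9761² = L_GX9982/d_GX9982², so d_GX9761/d_GX9982 = √(L_GX9761/L_GX9982)
= √(4.50×10^3) = 67.08.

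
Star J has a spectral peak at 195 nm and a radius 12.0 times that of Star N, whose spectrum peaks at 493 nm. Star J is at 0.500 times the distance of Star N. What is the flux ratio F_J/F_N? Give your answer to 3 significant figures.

Wien's law: T_J/T_N = λ_N/λ_J = 493/195 = 2.528.
L_J/L_N = (R_J/R_N)²(T_J/T_N)⁴ = (12.0)²(2.528)⁴ = 5883.
F_J/F_N = (L_J/L_N)/(d_J/d_N)² = 5883/(0.500)² = 2.353×10^4.

2.35×10^4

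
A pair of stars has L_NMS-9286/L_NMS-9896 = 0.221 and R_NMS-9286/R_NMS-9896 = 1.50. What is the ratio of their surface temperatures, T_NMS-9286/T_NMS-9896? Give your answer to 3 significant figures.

0.560

L ∝ R²T⁴ gives T ∝ (L/R²)^(1/4), so
T_NMS-9286/T_NMS-9896 = (0.221 / 1.50²)^(1/4) = (0.09822)^(1/4) = 0.5598.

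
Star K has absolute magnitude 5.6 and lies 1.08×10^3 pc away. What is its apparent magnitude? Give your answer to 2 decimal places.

15.77

m = M + 5 log₁₀(d/10 pc) = 5.6 + 5 log₁₀(1.08×10^3/10)
  = 5.6 + 5 × 2.033 = 5.6 + 10.17 = 15.77.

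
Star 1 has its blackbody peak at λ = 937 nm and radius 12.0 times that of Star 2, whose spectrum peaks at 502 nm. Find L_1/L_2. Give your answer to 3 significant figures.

Wien's law gives T ∝ 1/λ_max, so T_1/T_2 = λ_2/λ_1 = 502/937 = 0.5358.
Then L ∝ R²T⁴ gives L_1/L_2 = (12.0)² × (0.5358)⁴ = 144.0 × 0.08239 = 11.86.

11.9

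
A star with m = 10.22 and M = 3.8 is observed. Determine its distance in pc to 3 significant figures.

192 pc

m − M = 5 log₁₀(d/10 pc)
10.22 − (3.8) = 6.42 = 5 log₁₀(d/10)
d = 10 × 10^(6.42/5) = 10 × 10^1.284 = 192.3 pc.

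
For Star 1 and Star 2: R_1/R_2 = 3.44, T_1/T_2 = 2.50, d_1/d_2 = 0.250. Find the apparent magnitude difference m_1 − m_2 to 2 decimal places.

L_1/L_2 = (3.44)²(2.50)⁴ = 462.2.
F_1/F_2 = (L_1/L_2)/(d_1/d_2)² = 462.2/0.06250 = 7396.
m_1 − m_2 = −2.5 log₁₀(7396) = -9.67.

-9.67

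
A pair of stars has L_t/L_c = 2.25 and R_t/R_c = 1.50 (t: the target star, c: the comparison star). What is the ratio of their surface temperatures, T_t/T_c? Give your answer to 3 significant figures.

1.00

L ∝ R²T⁴ gives T ∝ (L/R²)^(1/4), so
T_t/T_c = (2.25 / 1.50²)^(1/4) = (1.000)^(1/4) = 1.000.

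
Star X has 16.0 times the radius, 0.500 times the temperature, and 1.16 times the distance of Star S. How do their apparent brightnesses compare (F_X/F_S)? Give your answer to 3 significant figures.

11.9

L_X/L_S = (R_X/R_S)²(T_X/T_S)⁴ = (16.0)² × (0.500)⁴ = 16.00.
F_X/F_S = (L_X/L_S)/(d_X/d_S)² = 16.00 / (1.16)² = 11.89.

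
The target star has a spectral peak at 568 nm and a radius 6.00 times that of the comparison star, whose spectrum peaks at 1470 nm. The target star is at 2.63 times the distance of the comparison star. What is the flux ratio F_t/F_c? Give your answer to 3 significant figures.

Wien's law: T_t/T_c = λ_c/λ_t = 1470/568 = 2.588.
L_t/L_c = (R_t/R_c)²(T_t/T_c)⁴ = (6.00)²(2.588)⁴ = 1615.
F_t/F_c = (L_t/L_c)/(d_t/d_c)² = 1615/(2.63)² = 233.5.

233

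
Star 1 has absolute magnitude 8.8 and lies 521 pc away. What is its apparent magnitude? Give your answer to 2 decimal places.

m = M + 5 log₁₀(d/10 pc) = 8.8 + 5 log₁₀(521/10)
  = 8.8 + 5 × 1.717 = 8.8 + 8.58 = 17.38.

17.38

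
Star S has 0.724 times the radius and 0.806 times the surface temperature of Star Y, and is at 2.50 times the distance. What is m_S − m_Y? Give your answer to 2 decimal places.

L_S/L_Y = (0.724)²(0.806)⁴ = 0.2212.
F_S/F_Y = (L_S/L_Y)/(d_S/d_Y)² = 0.2212/6.250 = 0.03539.
m_S − m_Y = −2.5 log₁₀(0.03539) = 3.63.

3.63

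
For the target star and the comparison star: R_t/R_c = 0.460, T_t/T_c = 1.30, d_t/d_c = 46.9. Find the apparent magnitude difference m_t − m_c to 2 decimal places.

L_t/L_c = (0.460)²(1.30)⁴ = 0.6044.
F_t/F_c = (L_t/L_c)/(d_t/d_c)² = 0.6044/2200 = 2.748×10^-4.
m_t − m_c = −2.5 log₁₀(2.748×10^-4) = 8.90.

8.90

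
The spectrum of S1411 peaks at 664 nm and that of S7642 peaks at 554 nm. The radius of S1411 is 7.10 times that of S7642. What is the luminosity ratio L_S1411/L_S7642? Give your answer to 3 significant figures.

24.4

Wien's law gives T ∝ 1/λ_max, so T_S1411/T_S7642 = λ_S7642/λ_S1411 = 554/664 = 0.8343.
Then L ∝ R²T⁴ gives L_S1411/L_S7642 = (7.10)² × (0.8343)⁴ = 50.41 × 0.4846 = 24.43.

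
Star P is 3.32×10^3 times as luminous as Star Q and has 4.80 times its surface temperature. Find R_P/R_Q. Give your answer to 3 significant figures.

L ∝ R²T⁴ gives R ∝ √L / T², so
R_P/R_Q = √(3.32×10^3) / (4.80)² = 57.62 / 23.04 = 2.501.

2.50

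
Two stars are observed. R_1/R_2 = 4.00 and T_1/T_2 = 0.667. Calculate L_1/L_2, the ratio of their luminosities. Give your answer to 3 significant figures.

From the Stefan–Boltzmann law, L ∝ R²T⁴, so
L_1/L_2 = (R_1/R_2)² (T_1/T_2)⁴ = (4.00)² × (0.667)⁴ = 16.00 × 0.1979 = 3.167.

3.17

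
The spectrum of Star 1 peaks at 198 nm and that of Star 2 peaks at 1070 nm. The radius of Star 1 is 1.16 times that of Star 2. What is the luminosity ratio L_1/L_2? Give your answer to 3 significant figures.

1.15×10^3

Wien's law gives T ∝ 1/λ_max, so T_1/T_2 = λ_2/λ_1 = 1070/198 = 5.404.
Then L ∝ R²T⁴ gives L_1/L_2 = (1.16)² × (5.404)⁴ = 1.346 × 852.9 = 1148.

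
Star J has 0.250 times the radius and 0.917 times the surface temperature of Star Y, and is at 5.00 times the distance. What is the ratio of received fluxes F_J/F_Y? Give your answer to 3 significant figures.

L_J/L_Y = (R_J/R_Y)²(T_J/T_Y)⁴ = (0.250)² × (0.917)⁴ = 0.04419.
F_J/F_Y = (L_J/L_Y)/(d_J/d_Y)² = 0.04419 / (5.00)² = 0.001768.

0.00177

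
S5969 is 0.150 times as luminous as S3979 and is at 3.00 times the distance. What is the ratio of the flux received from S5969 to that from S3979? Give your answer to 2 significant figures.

0.017

F = L/(4πd²), so F_S5969/F_S3979 = (L_S5969/L_S3979) / (d_S5969/d_S3979)²
= 0.150 / (3.00)² = 0.150 / 9.000 = 0.01667.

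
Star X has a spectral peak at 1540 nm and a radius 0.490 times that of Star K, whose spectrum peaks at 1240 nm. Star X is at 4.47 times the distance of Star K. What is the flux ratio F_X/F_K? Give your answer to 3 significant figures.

0.00505

Wien's law: T_X/T_K = λ_K/λ_X = 1240/1540 = 0.8052.
L_X/L_K = (R_X/R_K)²(T_X/T_K)⁴ = (0.490)²(0.8052)⁴ = 0.1009.
F_X/F_K = (L_X/L_K)/(d_X/d_K)² = 0.1009/(4.47)² = 0.005051.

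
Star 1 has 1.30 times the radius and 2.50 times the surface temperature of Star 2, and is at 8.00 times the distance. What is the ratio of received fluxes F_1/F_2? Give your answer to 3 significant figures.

1.03

L_1/L_2 = (R_1/R_2)²(T_1/T_2)⁴ = (1.30)² × (2.50)⁴ = 66.02.
F_1/F_2 = (L_1/L_2)/(d_1/d_2)² = 66.02 / (8.00)² = 1.031.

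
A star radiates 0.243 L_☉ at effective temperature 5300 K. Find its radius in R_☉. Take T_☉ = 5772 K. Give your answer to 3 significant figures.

R/R_☉ = √(L/L_☉) / (T/T_☉)² = √(0.243) / (0.9182)²
       = 0.4930 / 0.8431 = 0.5847.

0.585 R_☉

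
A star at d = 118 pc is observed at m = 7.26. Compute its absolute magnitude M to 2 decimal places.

1.90

M = m − 5 log₁₀(d/10 pc) = 7.26 − 5 log₁₀(118/10)
  = 7.26 − 5 × 1.072 = 7.26 − 5.36 = 1.90.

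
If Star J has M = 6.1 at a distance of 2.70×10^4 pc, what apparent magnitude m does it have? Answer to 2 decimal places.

m = M + 5 log₁₀(d/10 pc) = 6.1 + 5 log₁₀(2.70×10^4/10)
  = 6.1 + 5 × 3.431 = 6.1 + 17.16 = 23.26.

23.26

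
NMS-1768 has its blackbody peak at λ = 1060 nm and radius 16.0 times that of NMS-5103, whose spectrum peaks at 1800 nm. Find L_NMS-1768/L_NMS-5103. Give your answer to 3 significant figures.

2.13×10^3

Wien's law gives T ∝ 1/λ_max, so T_NMS-1768/T_NMS-5103 = λ_NMS-5103/λ_NMS-1768 = 1800/1060 = 1.698.
Then L ∝ R²T⁴ gives L_NMS-1768/L_NMS-5103 = (16.0)² × (1.698)⁴ = 256.0 × 8.315 = 2129.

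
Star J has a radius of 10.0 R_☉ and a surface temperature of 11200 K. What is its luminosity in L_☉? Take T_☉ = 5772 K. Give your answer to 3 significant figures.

L/L_☉ = (R/R_☉)² (T/T_☉)⁴ = (10.0)² × (11200/5772)⁴
       = 100.0 × (1.940)⁴ = 100.0 × 14.18 = 1418.

1.42×10^3 L_☉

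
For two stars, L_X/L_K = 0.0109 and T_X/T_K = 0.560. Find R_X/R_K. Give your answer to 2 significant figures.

0.33

L ∝ R²T⁴ gives R ∝ √L / T², so
R_X/R_K = √(0.0109) / (0.560)² = 0.1044 / 0.3136 = 0.3329.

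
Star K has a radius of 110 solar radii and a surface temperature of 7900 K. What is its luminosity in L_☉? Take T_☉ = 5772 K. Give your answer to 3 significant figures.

L/L_☉ = (R/R_☉)² (T/T_☉)⁴ = (110)² × (7900/5772)⁴
       = 1.210×10^4 × (1.369)⁴ = 1.210×10^4 × 3.509 = 4.246×10^4.

4.25×10^4 L_☉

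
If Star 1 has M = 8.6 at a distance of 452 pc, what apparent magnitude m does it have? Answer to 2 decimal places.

16.88

m = M + 5 log₁₀(d/10 pc) = 8.6 + 5 log₁₀(452/10)
  = 8.6 + 5 × 1.655 = 8.6 + 8.28 = 16.88.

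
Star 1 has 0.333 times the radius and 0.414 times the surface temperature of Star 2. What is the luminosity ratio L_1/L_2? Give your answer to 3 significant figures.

From the Stefan–Boltzmann law, L ∝ R²T⁴, so
L_1/L_2 = (R_1/R_2)² (T_1/T_2)⁴ = (0.333)² × (0.414)⁴ = 0.1109 × 0.02938 = 0.003258.

0.00326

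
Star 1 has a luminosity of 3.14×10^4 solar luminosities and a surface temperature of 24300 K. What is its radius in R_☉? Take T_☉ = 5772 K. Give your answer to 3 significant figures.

10.0 R_☉

R/R_☉ = √(L/L_☉) / (T/T_☉)² = √(3.14×10^4) / (4.210)²
       = 177.2 / 17.72 = 9.998.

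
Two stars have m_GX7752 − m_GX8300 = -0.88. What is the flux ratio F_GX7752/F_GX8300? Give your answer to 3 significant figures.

F_GX7752/F_GX8300 = 10^(−(m_GX7752 − m_GX8300)/2.5) = 10^(0.88/2.5) = 10^0.352 = 2.249.

2.25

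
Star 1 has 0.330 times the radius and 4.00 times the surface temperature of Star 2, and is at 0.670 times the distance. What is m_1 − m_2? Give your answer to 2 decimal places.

-4.48

L_1/L_2 = (0.330)²(4.00)⁴ = 27.88.
F_1/F_2 = (L_1/L_2)/(d_1/d_2)² = 27.88/0.4489 = 62.10.
m_1 − m_2 = −2.5 log₁₀(62.10) = -4.48.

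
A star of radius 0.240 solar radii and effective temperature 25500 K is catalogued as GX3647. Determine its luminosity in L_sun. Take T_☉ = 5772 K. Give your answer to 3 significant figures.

L/L_☉ = (R/R_☉)² (T/T_☉)⁴ = (0.240)² × (25500/5772)⁴
       = 0.05760 × (4.418)⁴ = 0.05760 × 380.9 = 21.94.

21.9 L_sun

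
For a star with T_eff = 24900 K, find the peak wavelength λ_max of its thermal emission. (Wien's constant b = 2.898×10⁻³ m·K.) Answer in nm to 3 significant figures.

λ_max = b/T = 2.898×10⁻³ / 24900 = 1.16×10^-7 m = 116.4 nm.

116 nm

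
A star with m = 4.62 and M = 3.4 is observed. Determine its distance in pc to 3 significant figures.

17.5 pc

m − M = 5 log₁₀(d/10 pc)
4.62 − (3.4) = 1.22 = 5 log₁₀(d/10)
d = 10 × 10^(1.22/5) = 10 × 10^0.244 = 17.54 pc.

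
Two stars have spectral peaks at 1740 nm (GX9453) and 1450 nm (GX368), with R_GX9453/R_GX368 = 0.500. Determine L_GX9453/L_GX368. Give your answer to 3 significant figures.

Wien's law gives T ∝ 1/λ_max, so T_GX9453/T_GX368 = λ_GX368/λ_GX9453 = 1450/1740 = 0.8333.
Then L ∝ R²T⁴ gives L_GX9453/L_GX368 = (0.500)² × (0.8333)⁴ = 0.2500 × 0.4823 = 0.1206.

0.121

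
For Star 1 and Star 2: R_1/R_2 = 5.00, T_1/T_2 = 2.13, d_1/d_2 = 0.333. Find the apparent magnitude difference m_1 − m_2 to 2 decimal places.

-9.17

L_1/L_2 = (5.00)²(2.13)⁴ = 514.6.
F_1/F_2 = (L_1/L_2)/(d_1/d_2)² = 514.6/0.1109 = 4641.
m_1 − m_2 = −2.5 log₁₀(4641) = -9.17.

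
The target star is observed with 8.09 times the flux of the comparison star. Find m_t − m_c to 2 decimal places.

m_t − m_c = −2.5 log₁₀(F_t/F_c) = −2.5 log₁₀(8.09) = −2.5 × (0.908) = -2.270.

-2.27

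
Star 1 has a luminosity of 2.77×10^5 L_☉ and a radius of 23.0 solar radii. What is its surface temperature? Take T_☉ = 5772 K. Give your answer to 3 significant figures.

2.76×10^4 K

T/T_☉ = (L/L_☉)^(1/4) / (R/R_☉)^(1/2)
T = 5772 × (2.77×10^5)^(1/4) / √(23.0) = 5772 × 22.94 / 4.796 = 2.761×10^4 K.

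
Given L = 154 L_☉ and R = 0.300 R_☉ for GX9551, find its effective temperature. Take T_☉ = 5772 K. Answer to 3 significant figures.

3.71×10^4 K

T/T_☉ = (L/L_☉)^(1/4) / (R/R_☉)^(1/2)
T = 5772 × (154)^(1/4) / √(0.300) = 5772 × 3.523 / 0.5477 = 3.712×10^4 K.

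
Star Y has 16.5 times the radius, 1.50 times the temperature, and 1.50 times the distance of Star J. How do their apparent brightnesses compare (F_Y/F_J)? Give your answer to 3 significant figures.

L_Y/L_J = (R_Y/R_J)²(T_Y/T_J)⁴ = (16.5)² × (1.50)⁴ = 1378.
F_Y/F_J = (L_Y/L_J)/(d_Y/d_J)² = 1378 / (1.50)² = 612.6.

613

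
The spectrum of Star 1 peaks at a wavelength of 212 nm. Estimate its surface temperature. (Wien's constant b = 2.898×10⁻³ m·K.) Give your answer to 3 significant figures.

1.37×10^4 K

T = b/λ_max = 2.898×10⁻³ / (212×10⁻⁹) = 1.367×10^4 K.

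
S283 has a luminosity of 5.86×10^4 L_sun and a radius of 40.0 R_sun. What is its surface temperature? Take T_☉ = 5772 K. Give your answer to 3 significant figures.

T/T_☉ = (L/L_☉)^(1/4) / (R/R_☉)^(1/2)
T = 5772 × (5.86×10^4)^(1/4) / √(40.0) = 5772 × 15.56 / 6.325 = 1.420×10^4 K.

1.42×10^4 K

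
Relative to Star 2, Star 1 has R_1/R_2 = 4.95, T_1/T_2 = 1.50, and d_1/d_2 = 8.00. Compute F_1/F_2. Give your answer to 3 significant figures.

1.94

L_1/L_2 = (R_1/R_2)²(T_1/T_2)⁴ = (4.95)² × (1.50)⁴ = 124.0.
F_1/F_2 = (L_1/L_2)/(d_1/d_2)² = 124.0 / (8.00)² = 1.938.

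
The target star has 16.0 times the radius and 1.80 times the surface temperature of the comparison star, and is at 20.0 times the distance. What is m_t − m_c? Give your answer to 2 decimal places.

-2.07

L_t/L_c = (16.0)²(1.80)⁴ = 2687.
F_t/F_c = (L_t/L_c)/(d_t/d_c)² = 2687/400.0 = 6.718.
m_t − m_c = −2.5 log₁₀(6.718) = -2.07.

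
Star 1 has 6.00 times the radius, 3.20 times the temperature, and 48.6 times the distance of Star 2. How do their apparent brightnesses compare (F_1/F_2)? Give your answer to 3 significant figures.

L_1/L_2 = (R_1/R_2)²(T_1/T_2)⁴ = (6.00)² × (3.20)⁴ = 3775.
F_1/F_2 = (L_1/L_2)/(d_1/d_2)² = 3775 / (48.6)² = 1.598.

1.60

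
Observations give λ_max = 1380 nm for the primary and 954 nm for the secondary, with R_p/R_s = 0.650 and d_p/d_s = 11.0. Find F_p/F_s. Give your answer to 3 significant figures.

Wien's law: T_p/T_s = λ_s/λ_p = 954/1380 = 0.6913.
L_p/L_s = (R_p/R_s)²(T_p/T_s)⁴ = (0.650)²(0.6913)⁴ = 0.09649.
F_p/F_s = (L_p/L_s)/(d_p/d_s)² = 0.09649/(11.0)² = 7.975×10^-4.

7.97×10^-4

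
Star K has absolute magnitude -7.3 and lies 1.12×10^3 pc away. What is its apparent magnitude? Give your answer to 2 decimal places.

2.95

m = M + 5 log₁₀(d/10 pc) = -7.3 + 5 log₁₀(1.12×10^3/10)
  = -7.3 + 5 × 2.049 = -7.3 + 10.25 = 2.95.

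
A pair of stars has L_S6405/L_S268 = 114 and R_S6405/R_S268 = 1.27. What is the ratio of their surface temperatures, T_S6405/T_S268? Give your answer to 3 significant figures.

2.90

L ∝ R²T⁴ gives T ∝ (L/R²)^(1/4), so
T_S6405/T_S268 = (114 / 1.27²)^(1/4) = (70.68)^(1/4) = 2.900.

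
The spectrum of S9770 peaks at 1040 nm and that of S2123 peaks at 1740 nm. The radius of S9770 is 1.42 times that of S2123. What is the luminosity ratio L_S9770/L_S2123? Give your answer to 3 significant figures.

Wien's law gives T ∝ 1/λ_max, so T_S9770/T_S2123 = λ_S2123/λ_S9770 = 1740/1040 = 1.673.
Then L ∝ R²T⁴ gives L_S9770/L_S2123 = (1.42)² × (1.673)⁴ = 2.016 × 7.835 = 15.80.

15.8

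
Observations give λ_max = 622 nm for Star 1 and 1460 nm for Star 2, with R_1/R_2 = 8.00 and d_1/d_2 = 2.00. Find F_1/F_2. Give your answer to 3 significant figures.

Wien's law: T_1/T_2 = λ_2/λ_1 = 1460/622 = 2.347.
L_1/L_2 = (R_1/R_2)²(T_1/T_2)⁴ = (8.00)²(2.347)⁴ = 1943.
F_1/F_2 = (L_1/L_2)/(d_1/d_2)² = 1943/(2.00)² = 485.7.

486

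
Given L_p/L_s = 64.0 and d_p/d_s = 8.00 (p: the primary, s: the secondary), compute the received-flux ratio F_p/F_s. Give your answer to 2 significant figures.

1.0

F = L/(4πd²), so F_p/F_s = (L_p/L_s) / (d_p/d_s)²
= 64.0 / (8.00)² = 64.0 / 64.00 = 1.000.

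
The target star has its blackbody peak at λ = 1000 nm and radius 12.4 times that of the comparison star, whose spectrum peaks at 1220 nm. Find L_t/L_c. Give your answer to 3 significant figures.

Wien's law gives T ∝ 1/λ_max, so T_t/T_c = λ_c/λ_t = 1220/1000 = 1.220.
Then L ∝ R²T⁴ gives L_t/L_c = (12.4)² × (1.220)⁴ = 153.8 × 2.215 = 340.6.

341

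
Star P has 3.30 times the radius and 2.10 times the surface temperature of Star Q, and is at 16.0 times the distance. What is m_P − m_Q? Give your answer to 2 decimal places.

0.21

L_P/L_Q = (3.30)²(2.10)⁴ = 211.8.
F_P/F_Q = (L_P/L_Q)/(d_P/d_Q)² = 211.8/256.0 = 0.8273.
m_P − m_Q = −2.5 log₁₀(0.8273) = 0.21.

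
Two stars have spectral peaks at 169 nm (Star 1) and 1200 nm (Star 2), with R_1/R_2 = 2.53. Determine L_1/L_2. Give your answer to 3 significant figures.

1.63×10^4

Wien's law gives T ∝ 1/λ_max, so T_1/T_2 = λ_2/λ_1 = 1200/169 = 7.101.
Then L ∝ R²T⁴ gives L_1/L_2 = (2.53)² × (7.101)⁴ = 6.401 × 2542 = 1.627×10^4.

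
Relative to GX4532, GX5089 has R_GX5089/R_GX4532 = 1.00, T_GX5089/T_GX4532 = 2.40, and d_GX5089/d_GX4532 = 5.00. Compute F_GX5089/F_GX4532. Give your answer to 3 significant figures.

1.33

L_GX5089/L_GX4532 = (R_GX5089/R_GX4532)²(T_GX5089/T_GX4532)⁴ = (1.00)² × (2.40)⁴ = 33.18.
F_GX5089/F_GX4532 = (L_GX5089/L_GX4532)/(d_GX5089/d_GX4532)² = 33.18 / (5.00)² = 1.327.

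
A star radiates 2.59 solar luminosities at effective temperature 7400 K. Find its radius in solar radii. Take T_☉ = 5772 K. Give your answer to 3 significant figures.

0.979 solar radii

R/R_☉ = √(L/L_☉) / (T/T_☉)² = √(2.59) / (1.282)²
       = 1.609 / 1.644 = 0.9791.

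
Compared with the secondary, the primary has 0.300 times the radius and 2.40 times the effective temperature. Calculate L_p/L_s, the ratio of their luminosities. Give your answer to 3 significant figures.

From the Stefan–Boltzmann law, L ∝ R²T⁴, so
L_p/L_s = (R_p/R_s)² (T_p/T_s)⁴ = (0.300)² × (2.40)⁴ = 0.09000 × 33.18 = 2.986.

2.99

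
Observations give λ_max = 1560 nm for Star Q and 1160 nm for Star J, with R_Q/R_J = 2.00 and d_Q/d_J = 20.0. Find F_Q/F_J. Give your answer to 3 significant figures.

0.00306

Wien's law: T_Q/T_J = λ_J/λ_Q = 1160/1560 = 0.7436.
L_Q/L_J = (R_Q/R_J)²(T_Q/T_J)⁴ = (2.00)²(0.7436)⁴ = 1.223.
F_Q/F_J = (L_Q/L_J)/(d_Q/d_J)² = 1.223/(20.0)² = 0.003057.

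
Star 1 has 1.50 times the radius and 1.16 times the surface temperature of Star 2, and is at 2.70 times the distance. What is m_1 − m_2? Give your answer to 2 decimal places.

L_1/L_2 = (1.50)²(1.16)⁴ = 4.074.
F_1/F_2 = (L_1/L_2)/(d_1/d_2)² = 4.074/7.290 = 0.5588.
m_1 − m_2 = −2.5 log₁₀(0.5588) = 0.63.

0.63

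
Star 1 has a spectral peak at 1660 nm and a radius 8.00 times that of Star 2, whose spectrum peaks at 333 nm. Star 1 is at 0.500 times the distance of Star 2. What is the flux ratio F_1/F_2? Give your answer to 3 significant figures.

Wien's law: T_1/T_2 = λ_2/λ_1 = 333/1660 = 0.2006.
L_1/L_2 = (R_1/R_2)²(T_1/T_2)⁴ = (8.00)²(0.2006)⁴ = 0.1036.
F_1/F_2 = (L_1/L_2)/(d_1/d_2)² = 0.1036/(0.500)² = 0.4146.

0.415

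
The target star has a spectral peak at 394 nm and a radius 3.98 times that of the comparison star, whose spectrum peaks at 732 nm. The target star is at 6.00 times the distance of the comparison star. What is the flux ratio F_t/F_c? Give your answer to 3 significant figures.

5.24

Wien's law: T_t/T_c = λ_c/λ_t = 732/394 = 1.858.
L_t/L_c = (R_t/R_c)²(T_t/T_c)⁴ = (3.98)²(1.858)⁴ = 188.7.
F_t/F_c = (L_t/L_c)/(d_t/d_c)² = 188.7/(6.00)² = 5.242.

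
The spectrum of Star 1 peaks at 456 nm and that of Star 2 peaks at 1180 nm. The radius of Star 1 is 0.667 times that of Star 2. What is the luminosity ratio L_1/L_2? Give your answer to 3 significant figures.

19.9

Wien's law gives T ∝ 1/λ_max, so T_1/T_2 = λ_2/λ_1 = 1180/456 = 2.588.
Then L ∝ R²T⁴ gives L_1/L_2 = (0.667)² × (2.588)⁴ = 0.4449 × 44.84 = 19.95.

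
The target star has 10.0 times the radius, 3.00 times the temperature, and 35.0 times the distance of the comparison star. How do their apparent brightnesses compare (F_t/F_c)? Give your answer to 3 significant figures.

6.61

L_t/L_c = (R_t/R_c)²(T_t/T_c)⁴ = (10.0)² × (3.00)⁴ = 8100.
F_t/F_c = (L_t/L_c)/(d_t/d_c)² = 8100 / (35.0)² = 6.612.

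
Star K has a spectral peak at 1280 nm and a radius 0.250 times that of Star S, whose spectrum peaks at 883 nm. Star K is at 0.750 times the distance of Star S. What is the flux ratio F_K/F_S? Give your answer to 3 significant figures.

Wien's law: T_K/T_S = λ_S/λ_K = 883/1280 = 0.6898.
L_K/L_S = (R_K/R_S)²(T_K/T_S)⁴ = (0.250)²(0.6898)⁴ = 0.01415.
F_K/F_S = (L_K/L_S)/(d_K/d_S)² = 0.01415/(0.750)² = 0.02516.

0.0252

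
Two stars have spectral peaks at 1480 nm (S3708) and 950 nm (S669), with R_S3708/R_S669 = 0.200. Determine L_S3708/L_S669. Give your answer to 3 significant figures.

0.00679

Wien's law gives T ∝ 1/λ_max, so T_S3708/T_S669 = λ_S669/λ_S3708 = 950/1480 = 0.6419.
Then L ∝ R²T⁴ gives L_S3708/L_S669 = (0.200)² × (0.6419)⁴ = 0.04000 × 0.1698 = 0.006791.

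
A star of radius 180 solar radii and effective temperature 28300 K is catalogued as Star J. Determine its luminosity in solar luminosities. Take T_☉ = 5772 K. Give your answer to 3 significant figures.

L/L_☉ = (R/R_☉)² (T/T_☉)⁴ = (180)² × (28300/5772)⁴
       = 3.240×10^4 × (4.903)⁴ = 3.240×10^4 × 577.9 = 1.872×10^7.

1.87×10^7 solar luminosities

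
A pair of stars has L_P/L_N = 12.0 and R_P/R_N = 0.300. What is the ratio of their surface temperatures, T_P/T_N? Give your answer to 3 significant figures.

3.40

L ∝ R²T⁴ gives T ∝ (L/R²)^(1/4), so
T_P/T_N = (12.0 / 0.300²)^(1/4) = (133.3)^(1/4) = 3.398.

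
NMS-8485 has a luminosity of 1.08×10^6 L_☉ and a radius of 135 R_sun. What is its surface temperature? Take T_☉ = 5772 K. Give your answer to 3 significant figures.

1.60×10^4 K

T/T_☉ = (L/L_☉)^(1/4) / (R/R_☉)^(1/2)
T = 5772 × (1.08×10^6)^(1/4) / √(135) = 5772 × 32.24 / 11.62 = 1.601×10^4 K.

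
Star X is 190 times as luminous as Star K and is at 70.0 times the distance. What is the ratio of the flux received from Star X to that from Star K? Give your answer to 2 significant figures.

0.039

F = L/(4πd²), so F_X/F_K = (L_X/L_K) / (d_X/d_K)²
= 190 / (70.0)² = 190 / 4900 = 0.03878.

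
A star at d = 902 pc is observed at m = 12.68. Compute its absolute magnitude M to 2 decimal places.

M = m − 5 log₁₀(d/10 pc) = 12.68 − 5 log₁₀(902/10)
  = 12.68 − 5 × 1.955 = 12.68 − 9.78 = 2.90.

2.90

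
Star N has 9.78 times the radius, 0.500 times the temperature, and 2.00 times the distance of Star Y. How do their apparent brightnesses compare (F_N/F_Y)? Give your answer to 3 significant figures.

1.49

L_N/L_Y = (R_N/R_Y)²(T_N/T_Y)⁴ = (9.78)² × (0.500)⁴ = 5.978.
F_N/F_Y = (L_N/L_Y)/(d_N/d_Y)² = 5.978 / (2.00)² = 1.495.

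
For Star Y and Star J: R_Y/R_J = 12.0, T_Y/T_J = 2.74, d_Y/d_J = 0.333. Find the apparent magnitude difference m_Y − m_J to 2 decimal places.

-12.16

L_Y/L_J = (12.0)²(2.74)⁴ = 8116.
F_Y/F_J = (L_Y/L_J)/(d_Y/d_J)² = 8116/0.1109 = 7.319×10^4.
m_Y − m_J = −2.5 log₁₀(7.319×10^4) = -12.16.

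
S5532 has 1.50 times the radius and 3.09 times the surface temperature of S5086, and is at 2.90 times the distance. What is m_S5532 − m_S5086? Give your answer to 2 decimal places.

L_S5532/L_S5086 = (1.50)²(3.09)⁴ = 205.1.
F_S5532/F_S5086 = (L_S5532/L_S5086)/(d_S5532/d_S5086)² = 205.1/8.410 = 24.39.
m_S5532 − m_S5086 = −2.5 log₁₀(24.39) = -3.47.

-3.47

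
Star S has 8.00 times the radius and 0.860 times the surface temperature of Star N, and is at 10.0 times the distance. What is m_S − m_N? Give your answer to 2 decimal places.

1.14

L_S/L_N = (8.00)²(0.860)⁴ = 35.01.
F_S/F_N = (L_S/L_N)/(d_S/d_N)² = 35.01/100.0 = 0.3501.
m_S − m_N = −2.5 log₁₀(0.3501) = 1.14.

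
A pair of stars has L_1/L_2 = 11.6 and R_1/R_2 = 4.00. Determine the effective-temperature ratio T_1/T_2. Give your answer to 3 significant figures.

0.923

L ∝ R²T⁴ gives T ∝ (L/R²)^(1/4), so
T_1/T_2 = (11.6 / 4.00²)^(1/4) = (0.7250)^(1/4) = 0.9228.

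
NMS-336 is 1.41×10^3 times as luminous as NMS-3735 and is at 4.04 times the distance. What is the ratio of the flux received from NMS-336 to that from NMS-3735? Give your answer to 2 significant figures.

86

F = L/(4πd²), so F_NMS-336/F_NMS-3735 = (L_NMS-336/L_NMS-3735) / (d_NMS-336/d_NMS-3735)²
= 1.41×10^3 / (4.04)² = 1.41×10^3 / 16.32 = 86.39.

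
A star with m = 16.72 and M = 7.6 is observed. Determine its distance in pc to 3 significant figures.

667 pc

m − M = 5 log₁₀(d/10 pc)
16.72 − (7.6) = 9.12 = 5 log₁₀(d/10)
d = 10 × 10^(9.12/5) = 10 × 10^1.824 = 666.8 pc.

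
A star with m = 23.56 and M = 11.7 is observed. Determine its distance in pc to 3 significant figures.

2.36×10^3 pc

m − M = 5 log₁₀(d/10 pc)
23.56 − (11.7) = 11.86 = 5 log₁₀(d/10)
d = 10 × 10^(11.86/5) = 10 × 10^2.372 = 2355 pc.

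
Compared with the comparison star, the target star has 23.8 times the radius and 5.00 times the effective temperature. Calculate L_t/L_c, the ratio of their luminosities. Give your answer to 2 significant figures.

From the Stefan–Boltzmann law, L ∝ R²T⁴, so
L_t/L_c = (R_t/R_c)² (T_t/T_c)⁴ = (23.8)² × (5.00)⁴ = 566.4 × 625.0 = 3.540×10^5.

3.5×10^5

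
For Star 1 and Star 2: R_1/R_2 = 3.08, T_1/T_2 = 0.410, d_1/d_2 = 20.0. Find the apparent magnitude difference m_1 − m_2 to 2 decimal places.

7.93

L_1/L_2 = (3.08)²(0.410)⁴ = 0.2681.
F_1/F_2 = (L_1/L_2)/(d_1/d_2)² = 0.2681/400.0 = 6.702×10^-4.
m_1 − m_2 = −2.5 log₁₀(6.702×10^-4) = 7.93.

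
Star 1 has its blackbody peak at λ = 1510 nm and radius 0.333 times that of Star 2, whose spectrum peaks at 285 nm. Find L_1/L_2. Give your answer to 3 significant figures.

Wien's law gives T ∝ 1/λ_max, so T_1/T_2 = λ_2/λ_1 = 285/1510 = 0.1887.
Then L ∝ R²T⁴ gives L_1/L_2 = (0.333)² × (0.1887)⁴ = 0.1109 × 0.001269 = 1.407×10^-4.

1.41×10^-4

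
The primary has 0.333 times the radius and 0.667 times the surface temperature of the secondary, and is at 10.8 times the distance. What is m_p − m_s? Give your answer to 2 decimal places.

9.31

L_p/L_s = (0.333)²(0.667)⁴ = 0.02195.
F_p/F_s = (L_p/L_s)/(d_p/d_s)² = 0.02195/116.6 = 1.882×10^-4.
m_p − m_s = −2.5 log₁₀(1.882×10^-4) = 9.31.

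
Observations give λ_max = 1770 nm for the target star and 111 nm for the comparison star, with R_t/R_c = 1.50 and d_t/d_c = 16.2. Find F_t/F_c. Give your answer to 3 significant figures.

1.33×10^-7

Wien's law: T_t/T_c = λ_c/λ_t = 111/1770 = 0.06271.
L_t/L_c = (R_t/R_c)²(T_t/T_c)⁴ = (1.50)²(0.06271)⁴ = 3.480×10^-5.
F_t/F_c = (L_t/L_c)/(d_t/d_c)² = 3.480×10^-5/(16.2)² = 1.326×10^-7.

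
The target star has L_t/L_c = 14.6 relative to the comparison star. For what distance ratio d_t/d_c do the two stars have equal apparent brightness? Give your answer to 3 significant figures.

Equal flux requires L_t/d_t² = L_c/d_c², so d_t/d_c = √(L_t/L_c)
= √(14.6) = 3.821.

3.82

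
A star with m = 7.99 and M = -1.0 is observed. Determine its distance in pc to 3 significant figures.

m − M = 5 log₁₀(d/10 pc)
7.99 − (-1.0) = 8.99 = 5 log₁₀(d/10)
d = 10 × 10^(8.99/5) = 10 × 10^1.798 = 628.1 pc.

628 pc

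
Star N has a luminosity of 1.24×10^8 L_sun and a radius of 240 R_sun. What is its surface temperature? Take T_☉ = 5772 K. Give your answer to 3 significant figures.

T/T_☉ = (L/L_☉)^(1/4) / (R/R_☉)^(1/2)
T = 5772 × (1.24×10^8)^(1/4) / √(240) = 5772 × 105.5 / 15.49 = 3.932×10^4 K.

3.93×10^4 K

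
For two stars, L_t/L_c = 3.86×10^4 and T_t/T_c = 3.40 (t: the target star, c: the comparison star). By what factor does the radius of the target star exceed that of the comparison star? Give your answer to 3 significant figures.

L ∝ R²T⁴ gives R ∝ √L / T², so
R_t/R_c = √(3.86×10^4) / (3.40)² = 196.5 / 11.56 = 17.00.

17.0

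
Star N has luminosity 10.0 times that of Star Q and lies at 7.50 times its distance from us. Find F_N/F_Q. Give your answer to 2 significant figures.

0.18

F = L/(4πd²), so F_N/F_Q = (L_N/L_Q) / (d_N/d_Q)²
= 10.0 / (7.50)² = 10.0 / 56.25 = 0.1778.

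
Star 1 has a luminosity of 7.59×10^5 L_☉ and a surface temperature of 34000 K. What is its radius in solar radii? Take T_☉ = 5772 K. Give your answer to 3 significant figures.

R/R_☉ = √(L/L_☉) / (T/T_☉)² = √(7.59×10^5) / (5.891)²
       = 871.2 / 34.70 = 25.11.

25.1 solar radii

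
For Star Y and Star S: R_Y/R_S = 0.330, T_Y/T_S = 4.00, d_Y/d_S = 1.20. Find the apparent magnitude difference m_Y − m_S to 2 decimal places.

-3.22

L_Y/L_S = (0.330)²(4.00)⁴ = 27.88.
F_Y/F_S = (L_Y/L_S)/(d_Y/d_S)² = 27.88/1.440 = 19.36.
m_Y − m_S = −2.5 log₁₀(19.36) = -3.22.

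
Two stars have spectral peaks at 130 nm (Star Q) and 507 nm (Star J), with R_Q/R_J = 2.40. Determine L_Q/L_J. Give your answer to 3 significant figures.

1.33×10^3

Wien's law gives T ∝ 1/λ_max, so T_Q/T_J = λ_J/λ_Q = 507/130 = 3.900.
Then L ∝ R²T⁴ gives L_Q/L_J = (2.40)² × (3.900)⁴ = 5.760 × 231.3 = 1333.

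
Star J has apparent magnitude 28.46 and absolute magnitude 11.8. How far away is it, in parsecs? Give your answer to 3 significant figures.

m − M = 5 log₁₀(d/10 pc)
28.46 − (11.8) = 16.66 = 5 log₁₀(d/10)
d = 10 × 10^(16.66/5) = 10 × 10^3.332 = 2.148×10^4 pc.

2.15×10^4 pc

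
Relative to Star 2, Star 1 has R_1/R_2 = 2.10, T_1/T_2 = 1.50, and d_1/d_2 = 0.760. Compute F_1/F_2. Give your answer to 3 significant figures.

L_1/L_2 = (R_1/R_2)²(T_1/T_2)⁴ = (2.10)² × (1.50)⁴ = 22.33.
F_1/F_2 = (L_1/L_2)/(d_1/d_2)² = 22.33 / (0.760)² = 38.65.

38.7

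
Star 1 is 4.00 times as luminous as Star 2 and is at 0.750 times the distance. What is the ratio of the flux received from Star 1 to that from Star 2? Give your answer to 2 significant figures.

7.1

F = L/(4πd²), so F_1/F_2 = (L_1/L_2) / (d_1/d_2)²
= 4.00 / (0.750)² = 4.00 / 0.5625 = 7.111.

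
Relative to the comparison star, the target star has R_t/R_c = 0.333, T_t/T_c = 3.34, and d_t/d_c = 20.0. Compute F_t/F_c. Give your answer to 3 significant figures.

L_t/L_c = (R_t/R_c)²(T_t/T_c)⁴ = (0.333)² × (3.34)⁴ = 13.80.
F_t/F_c = (L_t/L_c)/(d_t/d_c)² = 13.80 / (20.0)² = 0.03450.

0.0345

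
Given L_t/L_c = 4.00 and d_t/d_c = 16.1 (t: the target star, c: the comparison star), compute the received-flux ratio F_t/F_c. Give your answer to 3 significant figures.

F = L/(4πd²), so F_t/F_c = (L_t/L_c) / (d_t/d_c)²
= 4.00 / (16.1)² = 4.00 / 259.2 = 0.01543.

0.0154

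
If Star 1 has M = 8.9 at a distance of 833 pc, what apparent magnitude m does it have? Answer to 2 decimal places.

18.50

m = M + 5 log₁₀(d/10 pc) = 8.9 + 5 log₁₀(833/10)
  = 8.9 + 5 × 1.921 = 8.9 + 9.60 = 18.50.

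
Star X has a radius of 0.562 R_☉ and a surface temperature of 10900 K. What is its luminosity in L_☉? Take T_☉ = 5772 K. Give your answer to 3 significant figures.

L/L_☉ = (R/R_☉)² (T/T_☉)⁴ = (0.562)² × (10900/5772)⁴
       = 0.3158 × (1.888)⁴ = 0.3158 × 12.72 = 4.017.

4.02 L_☉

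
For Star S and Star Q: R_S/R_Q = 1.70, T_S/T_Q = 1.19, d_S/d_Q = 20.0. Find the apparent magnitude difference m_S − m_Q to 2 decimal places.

4.60

L_S/L_Q = (1.70)²(1.19)⁴ = 5.795.
F_S/F_Q = (L_S/L_Q)/(d_S/d_Q)² = 5.795/400.0 = 0.01449.
m_S − m_Q = −2.5 log₁₀(0.01449) = 4.60.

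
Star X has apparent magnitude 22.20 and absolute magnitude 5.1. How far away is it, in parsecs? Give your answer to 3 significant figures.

m − M = 5 log₁₀(d/10 pc)
22.20 − (5.1) = 17.10 = 5 log₁₀(d/10)
d = 10 × 10^(17.10/5) = 10 × 10^3.420 = 2.630×10^4 pc.

2.63×10^4 pc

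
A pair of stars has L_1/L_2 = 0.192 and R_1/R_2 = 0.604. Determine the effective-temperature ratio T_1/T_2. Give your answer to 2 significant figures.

L ∝ R²T⁴ gives T ∝ (L/R²)^(1/4), so
T_1/T_2 = (0.192 / 0.604²)^(1/4) = (0.5263)^(1/4) = 0.8517.

0.85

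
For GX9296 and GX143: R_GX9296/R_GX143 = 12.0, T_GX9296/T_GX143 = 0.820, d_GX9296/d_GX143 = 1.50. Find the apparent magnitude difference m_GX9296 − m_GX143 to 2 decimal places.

-3.65

L_GX9296/L_GX143 = (12.0)²(0.820)⁴ = 65.11.
F_GX9296/F_GX143 = (L_GX9296/L_GX143)/(d_GX9296/d_GX143)² = 65.11/2.250 = 28.94.
m_GX9296 − m_GX143 = −2.5 log₁₀(28.94) = -3.65.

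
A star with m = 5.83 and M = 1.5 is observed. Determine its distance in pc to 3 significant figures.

73.5 pc

m − M = 5 log₁₀(d/10 pc)
5.83 − (1.5) = 4.33 = 5 log₁₀(d/10)
d = 10 × 10^(4.33/5) = 10 × 10^0.866 = 73.45 pc.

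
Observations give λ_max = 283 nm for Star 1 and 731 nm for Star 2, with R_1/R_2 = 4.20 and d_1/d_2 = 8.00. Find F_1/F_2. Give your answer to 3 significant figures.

Wien's law: T_1/T_2 = λ_2/λ_1 = 731/283 = 2.583.
L_1/L_2 = (R_1/R_2)²(T_1/T_2)⁴ = (4.20)²(2.583)⁴ = 785.3.
F_1/F_2 = (L_1/L_2)/(d_1/d_2)² = 785.3/(8.00)² = 12.27.

12.3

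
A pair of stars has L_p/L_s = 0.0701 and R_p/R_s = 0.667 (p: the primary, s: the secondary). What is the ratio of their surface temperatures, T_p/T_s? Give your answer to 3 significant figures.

L ∝ R²T⁴ gives T ∝ (L/R²)^(1/4), so
T_p/T_s = (0.0701 / 0.667²)^(1/4) = (0.1576)^(1/4) = 0.6300.

0.630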